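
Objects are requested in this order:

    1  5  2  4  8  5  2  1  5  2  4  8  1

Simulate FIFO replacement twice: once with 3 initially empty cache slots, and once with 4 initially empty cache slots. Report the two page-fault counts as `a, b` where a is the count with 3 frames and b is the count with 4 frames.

10, 11

3 frames: F F F F F F F F . . F F . → 10 faults.
4 frames: F F F F F . . F F F F F F → 11 faults.
11 > 10: adding a frame increased faults — Belady's anomaly.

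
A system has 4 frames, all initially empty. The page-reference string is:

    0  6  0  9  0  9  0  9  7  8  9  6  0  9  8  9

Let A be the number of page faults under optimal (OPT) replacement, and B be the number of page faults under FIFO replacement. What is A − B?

Under OPT: F F . F . . . . F F . . . . . . → 5 faults.
Under FIFO: F F . F . . . . F F . . F . . . → 6 faults.
A − B = 5 − 6 = -1.

-1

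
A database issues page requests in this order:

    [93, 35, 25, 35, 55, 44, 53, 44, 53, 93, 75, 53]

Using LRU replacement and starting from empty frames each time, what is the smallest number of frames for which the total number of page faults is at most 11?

f=1: 12 faults
f=2: 9 faults
f=3: 8 faults
f=4: 8 faults
f=5: 8 faults
f=6: 7 faults
f=7: 7 faults
Smallest f with faults ≤ 11 is 2.

2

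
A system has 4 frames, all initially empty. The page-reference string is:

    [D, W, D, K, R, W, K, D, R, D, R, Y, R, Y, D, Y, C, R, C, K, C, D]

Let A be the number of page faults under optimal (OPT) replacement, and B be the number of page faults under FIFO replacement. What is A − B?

Under OPT: F F . F F . . . . . . F . . . . F . . . . . → 6 faults.
Under FIFO: F F . F F . . . . . . F . . F . F . . F . . → 8 faults.
A − B = 6 − 8 = -2.

-2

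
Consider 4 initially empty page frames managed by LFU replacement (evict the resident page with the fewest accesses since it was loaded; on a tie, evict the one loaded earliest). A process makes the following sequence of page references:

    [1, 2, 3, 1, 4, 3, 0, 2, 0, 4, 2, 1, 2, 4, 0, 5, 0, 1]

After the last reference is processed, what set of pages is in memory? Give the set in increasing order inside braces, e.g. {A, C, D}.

{0, 1, 2, 5}

1: fault, frames [1]
2: fault, frames [1, 2]
3: fault, frames [1, 2, 3]
1: hit
4: fault, frames [1, 2, 3, 4]
3: hit
0: fault, evict 2, frames [1, 3, 4, 0]
2: fault, evict 4, frames [1, 3, 0, 2]
0: hit
4: fault, evict 2, frames [1, 3, 0, 4]
2: fault, evict 4, frames [1, 3, 0, 2]
1: hit
2: hit
4: fault, evict 3, frames [1, 0, 2, 4]
0: hit
5: fault, evict 4, frames [1, 0, 2, 5]
0: hit
1: hit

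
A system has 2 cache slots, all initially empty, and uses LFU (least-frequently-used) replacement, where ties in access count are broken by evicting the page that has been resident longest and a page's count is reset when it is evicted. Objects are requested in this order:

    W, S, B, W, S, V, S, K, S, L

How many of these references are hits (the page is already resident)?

2

W → miss, frames [W]
S → miss, frames [W, S]
B → miss, evict W, frames [S, B]
W → miss, evict S, frames [B, W]
S → miss, evict B, frames [W, S]
V → miss, evict W, frames [S, V]
S → hit
K → miss, evict V, frames [S, K]
S → hit
L → miss, evict K, frames [S, L]
Hits: 2.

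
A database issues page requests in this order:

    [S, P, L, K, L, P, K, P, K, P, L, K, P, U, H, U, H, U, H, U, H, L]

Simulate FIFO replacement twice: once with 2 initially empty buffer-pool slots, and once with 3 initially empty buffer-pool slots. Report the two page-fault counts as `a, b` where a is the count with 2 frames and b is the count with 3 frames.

2 frames: F F F F . F . . . . F F F F F . . . . . . F → 11 faults.
3 frames: F F F F . . . . . . . . . F F . . . . . . F → 7 faults.
7 < 11: adding a frame reduced faults, as is typical.

11, 7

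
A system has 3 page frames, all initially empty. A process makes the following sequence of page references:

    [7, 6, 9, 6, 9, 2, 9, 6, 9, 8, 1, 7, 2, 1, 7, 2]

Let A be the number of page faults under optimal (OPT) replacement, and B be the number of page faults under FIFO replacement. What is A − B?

Under OPT: F F F . . F . . . F F F . . . . → 7 faults.
Under FIFO: F F F . . F . . . F F F F . . . → 8 faults.
A − B = 7 − 8 = -1.

-1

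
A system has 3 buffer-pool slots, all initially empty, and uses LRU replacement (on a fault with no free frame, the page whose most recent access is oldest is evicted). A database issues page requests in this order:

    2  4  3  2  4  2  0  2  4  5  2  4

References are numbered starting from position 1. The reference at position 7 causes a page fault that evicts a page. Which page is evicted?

pos 1: 2 → fault, frames [2]
pos 2: 4 → fault, frames [2, 4]
pos 3: 3 → fault, frames [2, 4, 3]
pos 4: 2 → hit
pos 5: 4 → hit
pos 6: 2 → hit
pos 7: 0 → fault, evict 3, frames [4, 2, 0]
At position 7, page 3 is evicted.

3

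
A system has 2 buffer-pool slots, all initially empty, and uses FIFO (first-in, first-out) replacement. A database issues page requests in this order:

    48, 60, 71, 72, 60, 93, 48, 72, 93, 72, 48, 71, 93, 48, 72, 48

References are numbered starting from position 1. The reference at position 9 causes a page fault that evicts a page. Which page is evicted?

48

pos 1: 48 → miss, frames [48]
pos 2: 60 → miss, frames [48, 60]
pos 3: 71 → miss, evict 48, frames [60, 71]
pos 4: 72 → miss, evict 60, frames [71, 72]
pos 5: 60 → miss, evict 71, frames [72, 60]
pos 6: 93 → miss, evict 72, frames [60, 93]
pos 7: 48 → miss, evict 60, frames [93, 48]
pos 8: 72 → miss, evict 93, frames [48, 72]
pos 9: 93 → miss, evict 48, frames [72, 93]
At position 9, page 48 is evicted.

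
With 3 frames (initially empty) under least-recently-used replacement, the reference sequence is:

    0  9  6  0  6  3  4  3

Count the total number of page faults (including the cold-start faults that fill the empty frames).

5

0 -> fault, frames {0}
9 -> fault, frames {0,9}
6 -> fault, frames {0,9,6}
0 -> hit
6 -> hit
3 -> fault, evict 9, frames {0,6,3}
4 -> fault, evict 0, frames {6,3,4}
3 -> hit
Page faults: 5.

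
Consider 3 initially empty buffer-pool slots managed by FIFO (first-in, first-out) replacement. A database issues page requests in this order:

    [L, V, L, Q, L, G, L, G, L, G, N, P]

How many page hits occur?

5

L -> miss, frames {L}
V -> miss, frames {L,V}
L -> hit
Q -> miss, frames {L,V,Q}
L -> hit
G -> miss, evict L, frames {V,Q,G}
L -> miss, evict V, frames {Q,G,L}
G -> hit
L -> hit
G -> hit
N -> miss, evict Q, frames {G,L,N}
P -> miss, evict G, frames {L,N,P}
Hits: 5.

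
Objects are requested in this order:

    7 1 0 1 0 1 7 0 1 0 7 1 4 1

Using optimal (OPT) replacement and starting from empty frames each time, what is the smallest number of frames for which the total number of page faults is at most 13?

f=1: 14 faults
f=2: 7 faults
f=3: 4 faults
f=4: 4 faults
Smallest f with faults ≤ 13 is 2.

2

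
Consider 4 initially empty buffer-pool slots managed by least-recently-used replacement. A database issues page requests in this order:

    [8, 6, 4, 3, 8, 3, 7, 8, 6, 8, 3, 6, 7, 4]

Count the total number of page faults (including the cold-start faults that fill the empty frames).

7

8 → miss, frames {8}
6 → miss, frames {8,6}
4 → miss, frames {8,6,4}
3 → miss, frames {8,6,4,3}
8 → hit
3 → hit
7 → miss, evict 6, frames {4,8,3,7}
8 → hit
6 → miss, evict 4, frames {3,7,8,6}
8 → hit
3 → hit
6 → hit
7 → hit
4 → miss, evict 8, frames {3,6,7,4}
Page faults: 7.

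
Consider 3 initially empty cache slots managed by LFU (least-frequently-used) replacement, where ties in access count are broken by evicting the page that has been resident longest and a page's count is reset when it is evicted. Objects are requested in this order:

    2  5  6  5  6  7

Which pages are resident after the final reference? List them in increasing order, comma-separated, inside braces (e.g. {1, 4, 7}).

2 → fault, frames (2)
5 → fault, frames (2 5)
6 → fault, frames (2 5 6)
5 → hit
6 → hit
7 → fault, evict 2, frames (5 6 7)

{5, 6, 7}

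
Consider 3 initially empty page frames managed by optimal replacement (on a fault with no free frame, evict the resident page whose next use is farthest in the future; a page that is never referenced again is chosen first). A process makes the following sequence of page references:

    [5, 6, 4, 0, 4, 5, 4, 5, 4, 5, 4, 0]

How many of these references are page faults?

5: fault, frames [5]
6: fault, frames [5, 6]
4: fault, frames [5, 6, 4]
0: fault, evict 6, frames [5, 4, 0]
4: hit
5: hit
4: hit
5: hit
4: hit
5: hit
4: hit
0: hit
Page faults: 4.

4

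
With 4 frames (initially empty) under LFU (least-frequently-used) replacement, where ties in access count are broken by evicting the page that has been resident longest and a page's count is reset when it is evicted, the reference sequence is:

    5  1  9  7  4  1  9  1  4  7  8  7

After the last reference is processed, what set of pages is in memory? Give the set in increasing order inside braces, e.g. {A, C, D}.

5: fault, frames [5]
1: fault, frames [5, 1]
9: fault, frames [5, 1, 9]
7: fault, frames [5, 1, 9, 7]
4: fault, evict 5, frames [1, 9, 7, 4]
1: hit
9: hit
1: hit
4: hit
7: hit
8: fault, evict 9, frames [1, 7, 4, 8]
7: hit

{1, 4, 7, 8}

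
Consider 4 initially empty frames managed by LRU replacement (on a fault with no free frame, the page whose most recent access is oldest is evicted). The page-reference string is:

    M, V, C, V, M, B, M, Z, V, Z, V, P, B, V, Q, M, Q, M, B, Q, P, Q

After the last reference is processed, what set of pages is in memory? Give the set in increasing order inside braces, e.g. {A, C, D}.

M: miss, frames {M}
V: miss, frames {M,V}
C: miss, frames {M,V,C}
V: hit
M: hit
B: miss, frames {C,V,M,B}
M: hit
Z: miss, evict C, frames {V,B,M,Z}
V: hit
Z: hit
V: hit
P: miss, evict B, frames {M,Z,V,P}
B: miss, evict M, frames {Z,V,P,B}
V: hit
Q: miss, evict Z, frames {P,B,V,Q}
M: miss, evict P, frames {B,V,Q,M}
Q: hit
M: hit
B: hit
Q: hit
P: miss, evict V, frames {M,B,Q,P}
Q: hit

{B, M, P, Q}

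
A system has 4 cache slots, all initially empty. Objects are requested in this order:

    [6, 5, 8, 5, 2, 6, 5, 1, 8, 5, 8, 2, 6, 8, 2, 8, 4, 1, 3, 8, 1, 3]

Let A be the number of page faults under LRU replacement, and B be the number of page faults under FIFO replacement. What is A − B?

1

Under LRU: F F F . F . . F F . . F F . . . F F F . . . → 11 faults.
Under FIFO: F F F . F . . F . . . . F . . . F . F F F . → 10 faults.
A − B = 11 − 10 = 1.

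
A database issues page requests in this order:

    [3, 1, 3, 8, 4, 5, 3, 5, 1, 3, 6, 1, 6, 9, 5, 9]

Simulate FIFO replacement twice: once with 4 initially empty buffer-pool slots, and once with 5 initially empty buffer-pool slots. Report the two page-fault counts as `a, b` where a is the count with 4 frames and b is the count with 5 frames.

10, 7

4 frames: F F . F F F F . F . F . . F F . → 10 faults.
5 frames: F F . F F F . . . . F . . F . . → 7 faults.
7 < 10: adding a frame reduced faults, as is typical.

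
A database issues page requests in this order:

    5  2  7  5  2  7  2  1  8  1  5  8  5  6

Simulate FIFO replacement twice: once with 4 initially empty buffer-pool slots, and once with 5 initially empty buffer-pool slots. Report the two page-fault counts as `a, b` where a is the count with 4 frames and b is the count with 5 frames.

7, 6

4 frames: F F F . . . . F F . F . . F → 7 faults.
5 frames: F F F . . . . F F . . . . F → 6 faults.
6 < 7: adding a frame reduced faults, as is typical.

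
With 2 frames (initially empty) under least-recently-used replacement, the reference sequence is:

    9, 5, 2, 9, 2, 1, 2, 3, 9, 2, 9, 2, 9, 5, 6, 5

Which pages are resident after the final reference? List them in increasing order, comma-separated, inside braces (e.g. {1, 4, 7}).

9 -> miss, frames [9]
5 -> miss, frames [9, 5]
2 -> miss, evict 9, frames [5, 2]
9 -> miss, evict 5, frames [2, 9]
2 -> hit
1 -> miss, evict 9, frames [2, 1]
2 -> hit
3 -> miss, evict 1, frames [2, 3]
9 -> miss, evict 2, frames [3, 9]
2 -> miss, evict 3, frames [9, 2]
9 -> hit
2 -> hit
9 -> hit
5 -> miss, evict 2, frames [9, 5]
6 -> miss, evict 9, frames [5, 6]
5 -> hit

{5, 6}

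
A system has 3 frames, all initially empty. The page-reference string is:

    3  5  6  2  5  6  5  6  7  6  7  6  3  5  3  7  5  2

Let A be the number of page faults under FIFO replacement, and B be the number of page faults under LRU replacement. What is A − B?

Under FIFO: F F F F . . . . F . . . F F . . . F → 8 faults.
Under LRU: F F F F . . . . F . . . F F . F . F → 9 faults.
A − B = 8 − 9 = -1.

-1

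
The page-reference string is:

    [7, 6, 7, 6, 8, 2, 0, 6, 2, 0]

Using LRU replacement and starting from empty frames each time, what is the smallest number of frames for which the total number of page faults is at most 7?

3

f=1: 10 faults
f=2: 8 faults
f=3: 6 faults
f=4: 5 faults
f=5: 5 faults
Smallest f with faults ≤ 7 is 3.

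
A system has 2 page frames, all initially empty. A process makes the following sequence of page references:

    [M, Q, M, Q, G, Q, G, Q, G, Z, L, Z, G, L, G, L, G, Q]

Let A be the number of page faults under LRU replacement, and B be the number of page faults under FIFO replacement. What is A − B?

Under LRU: F F . . F . . . . F F . F F . . . F → 8 faults.
Under FIFO: F F . . F . . . . F F . F . . . . F → 7 faults.
A − B = 8 − 7 = 1.

1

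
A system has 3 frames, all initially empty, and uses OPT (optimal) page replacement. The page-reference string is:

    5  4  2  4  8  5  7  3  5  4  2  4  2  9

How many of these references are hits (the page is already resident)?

6

5 → fault, frames {5}
4 → fault, frames {5,4}
2 → fault, frames {5,4,2}
4 → hit
8 → fault, evict 2, frames {5,4,8}
5 → hit
7 → fault, evict 8, frames {5,4,7}
3 → fault, evict 7, frames {5,4,3}
5 → hit
4 → hit
2 → fault, evict 3, frames {5,4,2}
4 → hit
2 → hit
9 → fault, evict 2, frames {5,4,9}
Hits: 6.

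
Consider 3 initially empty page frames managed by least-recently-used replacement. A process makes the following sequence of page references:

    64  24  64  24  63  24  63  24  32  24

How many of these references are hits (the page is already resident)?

6

64 → miss, frames {64}
24 → miss, frames {64,24}
64 → hit
24 → hit
63 → miss, frames {64,24,63}
24 → hit
63 → hit
24 → hit
32 → miss, evict 64, frames {63,24,32}
24 → hit
Hits: 6.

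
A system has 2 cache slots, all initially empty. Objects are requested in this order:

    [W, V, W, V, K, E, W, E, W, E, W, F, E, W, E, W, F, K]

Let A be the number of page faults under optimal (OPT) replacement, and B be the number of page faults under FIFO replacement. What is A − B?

-2

Under OPT: F F . . F F . . . . . F . F . . F F → 8 faults.
Under FIFO: F F . . F F F . . . . F F F . . F F → 10 faults.
A − B = 8 − 10 = -2.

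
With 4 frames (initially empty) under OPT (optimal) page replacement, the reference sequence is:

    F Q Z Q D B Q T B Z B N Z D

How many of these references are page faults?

7

F -> fault, frames [F]
Q -> fault, frames [F, Q]
Z -> fault, frames [F, Q, Z]
Q -> hit
D -> fault, frames [F, Q, Z, D]
B -> fault, evict F, frames [Q, Z, D, B]
Q -> hit
T -> fault, evict Q, frames [Z, D, B, T]
B -> hit
Z -> hit
B -> hit
N -> fault, evict T, frames [Z, D, B, N]
Z -> hit
D -> hit
Page faults: 7.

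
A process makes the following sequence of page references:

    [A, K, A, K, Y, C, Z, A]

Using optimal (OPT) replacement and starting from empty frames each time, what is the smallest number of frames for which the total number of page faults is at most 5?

f=1: 8 faults
f=2: 5 faults
f=3: 5 faults
f=4: 5 faults
f=5: 5 faults
Smallest f with faults ≤ 5 is 2.

2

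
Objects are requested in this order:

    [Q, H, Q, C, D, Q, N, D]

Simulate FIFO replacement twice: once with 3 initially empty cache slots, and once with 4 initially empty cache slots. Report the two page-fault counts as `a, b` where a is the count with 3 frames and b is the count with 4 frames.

6, 5

3 frames: F F . F F F F . → 6 faults.
4 frames: F F . F F . F . → 5 faults.
5 < 6: adding a frame reduced faults, as is typical.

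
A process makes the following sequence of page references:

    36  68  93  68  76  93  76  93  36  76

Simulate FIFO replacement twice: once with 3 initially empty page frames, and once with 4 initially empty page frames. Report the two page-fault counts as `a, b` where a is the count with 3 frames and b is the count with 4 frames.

5, 4

3 frames: F F F . F . . . F . → 5 faults.
4 frames: F F F . F . . . . . → 4 faults.
4 < 5: adding a frame reduced faults, as is typical.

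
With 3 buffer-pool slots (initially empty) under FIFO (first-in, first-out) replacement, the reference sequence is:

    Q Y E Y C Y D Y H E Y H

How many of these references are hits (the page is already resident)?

Q → miss, frames (Q)
Y → miss, frames (Q Y)
E → miss, frames (Q Y E)
Y → hit
C → miss, evict Q, frames (Y E C)
Y → hit
D → miss, evict Y, frames (E C D)
Y → miss, evict E, frames (C D Y)
H → miss, evict C, frames (D Y H)
E → miss, evict D, frames (Y H E)
Y → hit
H → hit
Hits: 4.

4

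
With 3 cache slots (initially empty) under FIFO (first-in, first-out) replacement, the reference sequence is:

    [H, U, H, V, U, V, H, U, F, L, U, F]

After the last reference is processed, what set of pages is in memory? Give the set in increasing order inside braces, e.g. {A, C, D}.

{F, L, U}

H → miss, frames {H}
U → miss, frames {H,U}
H → hit
V → miss, frames {H,U,V}
U → hit
V → hit
H → hit
U → hit
F → miss, evict H, frames {U,V,F}
L → miss, evict U, frames {V,F,L}
U → miss, evict V, frames {F,L,U}
F → hit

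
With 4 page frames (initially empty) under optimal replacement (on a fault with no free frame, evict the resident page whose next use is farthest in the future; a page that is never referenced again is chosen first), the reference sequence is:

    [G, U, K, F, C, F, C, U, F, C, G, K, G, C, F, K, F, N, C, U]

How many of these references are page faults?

8

G: fault, frames [G]
U: fault, frames [G, U]
K: fault, frames [G, U, K]
F: fault, frames [G, U, K, F]
C: fault, evict K, frames [G, U, F, C]
F: hit
C: hit
U: hit
F: hit
C: hit
G: hit
K: fault, evict U, frames [G, F, C, K]
G: hit
C: hit
F: hit
K: hit
F: hit
N: fault, evict K, frames [G, F, C, N]
C: hit
U: fault, evict N, frames [G, F, C, U]
Page faults: 8.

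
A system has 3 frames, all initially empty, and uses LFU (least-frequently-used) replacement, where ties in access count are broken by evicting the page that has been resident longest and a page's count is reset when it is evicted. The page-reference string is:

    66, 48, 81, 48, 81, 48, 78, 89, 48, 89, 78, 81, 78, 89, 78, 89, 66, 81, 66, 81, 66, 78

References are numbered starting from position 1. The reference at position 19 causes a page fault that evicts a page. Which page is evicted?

81

pos 1: 66 → miss, frames [66]
pos 2: 48 → miss, frames [66, 48]
pos 3: 81 → miss, frames [66, 48, 81]
pos 4: 48 → hit
pos 5: 81 → hit
pos 6: 48 → hit
pos 7: 78 → miss, evict 66, frames [48, 81, 78]
pos 8: 89 → miss, evict 78, frames [48, 81, 89]
pos 9: 48 → hit
pos 10: 89 → hit
pos 11: 78 → miss, evict 81, frames [48, 89, 78]
pos 12: 81 → miss, evict 78, frames [48, 89, 81]
pos 13: 78 → miss, evict 81, frames [48, 89, 78]
pos 14: 89 → hit
pos 15: 78 → hit
pos 16: 89 → hit
pos 17: 66 → miss, evict 78, frames [48, 89, 66]
pos 18: 81 → miss, evict 66, frames [48, 89, 81]
pos 19: 66 → miss, evict 81, frames [48, 89, 66]
At position 19, page 81 is evicted.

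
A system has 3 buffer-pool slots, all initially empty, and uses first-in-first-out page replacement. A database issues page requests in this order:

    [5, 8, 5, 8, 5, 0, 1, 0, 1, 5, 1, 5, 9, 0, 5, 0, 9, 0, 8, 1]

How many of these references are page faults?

5 → fault, frames [5]
8 → fault, frames [5, 8]
5 → hit
8 → hit
5 → hit
0 → fault, frames [5, 8, 0]
1 → fault, evict 5, frames [8, 0, 1]
0 → hit
1 → hit
5 → fault, evict 8, frames [0, 1, 5]
1 → hit
5 → hit
9 → fault, evict 0, frames [1, 5, 9]
0 → fault, evict 1, frames [5, 9, 0]
5 → hit
0 → hit
9 → hit
0 → hit
8 → fault, evict 5, frames [9, 0, 8]
1 → fault, evict 9, frames [0, 8, 1]
Page faults: 9.

9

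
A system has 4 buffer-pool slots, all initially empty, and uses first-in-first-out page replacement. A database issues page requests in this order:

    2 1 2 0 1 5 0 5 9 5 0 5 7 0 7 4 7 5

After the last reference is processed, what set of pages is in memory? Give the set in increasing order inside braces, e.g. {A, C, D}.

2 -> fault, frames (2)
1 -> fault, frames (2 1)
2 -> hit
0 -> fault, frames (2 1 0)
1 -> hit
5 -> fault, frames (2 1 0 5)
0 -> hit
5 -> hit
9 -> fault, evict 2, frames (1 0 5 9)
5 -> hit
0 -> hit
5 -> hit
7 -> fault, evict 1, frames (0 5 9 7)
0 -> hit
7 -> hit
4 -> fault, evict 0, frames (5 9 7 4)
7 -> hit
5 -> hit

{4, 5, 7, 9}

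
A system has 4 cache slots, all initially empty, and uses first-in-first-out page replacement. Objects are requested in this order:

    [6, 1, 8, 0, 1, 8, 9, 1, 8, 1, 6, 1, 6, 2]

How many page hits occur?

6 → fault, frames [6]
1 → fault, frames [6, 1]
8 → fault, frames [6, 1, 8]
0 → fault, frames [6, 1, 8, 0]
1 → hit
8 → hit
9 → fault, evict 6, frames [1, 8, 0, 9]
1 → hit
8 → hit
1 → hit
6 → fault, evict 1, frames [8, 0, 9, 6]
1 → fault, evict 8, frames [0, 9, 6, 1]
6 → hit
2 → fault, evict 0, frames [9, 6, 1, 2]
Hits: 6.

6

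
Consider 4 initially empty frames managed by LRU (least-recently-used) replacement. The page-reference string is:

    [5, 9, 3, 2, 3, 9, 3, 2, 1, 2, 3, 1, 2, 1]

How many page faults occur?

5 -> miss, frames {5}
9 -> miss, frames {5,9}
3 -> miss, frames {5,9,3}
2 -> miss, frames {5,9,3,2}
3 -> hit
9 -> hit
3 -> hit
2 -> hit
1 -> miss, evict 5, frames {9,3,2,1}
2 -> hit
3 -> hit
1 -> hit
2 -> hit
1 -> hit
Page faults: 5.

5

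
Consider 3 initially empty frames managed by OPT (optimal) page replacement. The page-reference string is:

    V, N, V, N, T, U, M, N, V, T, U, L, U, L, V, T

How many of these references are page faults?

V → miss, frames {V}
N → miss, frames {V,N}
V → hit
N → hit
T → miss, frames {V,N,T}
U → miss, evict T, frames {V,N,U}
M → miss, evict U, frames {V,N,M}
N → hit
V → hit
T → miss, evict M, frames {V,N,T}
U → miss, evict N, frames {V,T,U}
L → miss, evict T, frames {V,U,L}
U → hit
L → hit
V → hit
T → miss, evict L, frames {V,U,T}
Page faults: 9.

9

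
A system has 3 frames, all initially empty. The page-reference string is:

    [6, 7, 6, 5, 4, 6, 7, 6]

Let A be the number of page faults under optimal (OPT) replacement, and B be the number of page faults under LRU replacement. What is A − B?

Under OPT: F F . F F . . . → 4 faults.
Under LRU: F F . F F . F . → 5 faults.
A − B = 4 − 5 = -1.

-1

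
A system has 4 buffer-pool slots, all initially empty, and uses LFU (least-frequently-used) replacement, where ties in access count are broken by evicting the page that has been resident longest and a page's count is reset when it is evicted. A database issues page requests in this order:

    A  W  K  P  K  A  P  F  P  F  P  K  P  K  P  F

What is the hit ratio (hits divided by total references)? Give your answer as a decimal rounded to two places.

A: fault, frames {A}
W: fault, frames {A,W}
K: fault, frames {A,W,K}
P: fault, frames {A,W,K,P}
K: hit
A: hit
P: hit
F: fault, evict W, frames {A,K,P,F}
P: hit
F: hit
P: hit
K: hit
P: hit
K: hit
P: hit
F: hit
Hits: 11 of 16 references → 11/16 = 0.6875.

0.69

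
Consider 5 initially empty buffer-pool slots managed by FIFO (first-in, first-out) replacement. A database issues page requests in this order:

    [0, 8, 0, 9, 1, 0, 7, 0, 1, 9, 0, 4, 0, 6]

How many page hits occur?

6

0: fault, frames (0)
8: fault, frames (0 8)
0: hit
9: fault, frames (0 8 9)
1: fault, frames (0 8 9 1)
0: hit
7: fault, frames (0 8 9 1 7)
0: hit
1: hit
9: hit
0: hit
4: fault, evict 0, frames (8 9 1 7 4)
0: fault, evict 8, frames (9 1 7 4 0)
6: fault, evict 9, frames (1 7 4 0 6)
Hits: 6.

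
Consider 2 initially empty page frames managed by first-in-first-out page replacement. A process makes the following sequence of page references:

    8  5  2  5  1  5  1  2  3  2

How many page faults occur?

8: fault, frames [8]
5: fault, frames [8, 5]
2: fault, evict 8, frames [5, 2]
5: hit
1: fault, evict 5, frames [2, 1]
5: fault, evict 2, frames [1, 5]
1: hit
2: fault, evict 1, frames [5, 2]
3: fault, evict 5, frames [2, 3]
2: hit
Page faults: 7.

7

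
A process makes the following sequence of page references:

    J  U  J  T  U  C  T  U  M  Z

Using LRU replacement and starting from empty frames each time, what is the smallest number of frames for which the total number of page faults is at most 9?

2

f=1: 10 faults
f=2: 9 faults
f=3: 6 faults
f=4: 6 faults
f=5: 6 faults
f=6: 6 faults
Smallest f with faults ≤ 9 is 2.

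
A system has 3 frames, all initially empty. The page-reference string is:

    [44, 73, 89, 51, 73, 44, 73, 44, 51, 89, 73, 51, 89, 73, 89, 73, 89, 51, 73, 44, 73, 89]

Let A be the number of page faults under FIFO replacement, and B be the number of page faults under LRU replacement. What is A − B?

2

Under FIFO: F F F F . F F . . F . F . . . . . . . F F F → 11 faults.
Under LRU: F F F F . F . . . F F . . . . . . . . F . F → 9 faults.
A − B = 11 − 9 = 2.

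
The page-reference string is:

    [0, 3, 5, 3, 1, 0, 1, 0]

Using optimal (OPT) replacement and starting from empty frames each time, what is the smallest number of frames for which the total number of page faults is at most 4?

f=1: 8 faults
f=2: 5 faults
f=3: 4 faults
f=4: 4 faults
Smallest f with faults ≤ 4 is 3.

3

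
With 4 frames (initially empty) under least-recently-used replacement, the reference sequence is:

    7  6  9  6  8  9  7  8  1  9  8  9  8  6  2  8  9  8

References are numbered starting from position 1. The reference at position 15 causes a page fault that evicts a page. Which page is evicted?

pos 1: 7: miss, frames [7]
pos 2: 6: miss, frames [7, 6]
pos 3: 9: miss, frames [7, 6, 9]
pos 4: 6: hit
pos 5: 8: miss, frames [7, 9, 6, 8]
pos 6: 9: hit
pos 7: 7: hit
pos 8: 8: hit
pos 9: 1: miss, evict 6, frames [9, 7, 8, 1]
pos 10: 9: hit
pos 11: 8: hit
pos 12: 9: hit
pos 13: 8: hit
pos 14: 6: miss, evict 7, frames [1, 9, 8, 6]
pos 15: 2: miss, evict 1, frames [9, 8, 6, 2]
At position 15, page 1 is evicted.

1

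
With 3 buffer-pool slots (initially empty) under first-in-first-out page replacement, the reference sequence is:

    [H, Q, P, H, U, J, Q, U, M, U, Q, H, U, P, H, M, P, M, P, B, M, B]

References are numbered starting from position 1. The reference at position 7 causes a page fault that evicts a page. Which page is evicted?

pos 1: H → miss, frames [H]
pos 2: Q → miss, frames [H, Q]
pos 3: P → miss, frames [H, Q, P]
pos 4: H → hit
pos 5: U → miss, evict H, frames [Q, P, U]
pos 6: J → miss, evict Q, frames [P, U, J]
pos 7: Q → miss, evict P, frames [U, J, Q]
At position 7, page P is evicted.

P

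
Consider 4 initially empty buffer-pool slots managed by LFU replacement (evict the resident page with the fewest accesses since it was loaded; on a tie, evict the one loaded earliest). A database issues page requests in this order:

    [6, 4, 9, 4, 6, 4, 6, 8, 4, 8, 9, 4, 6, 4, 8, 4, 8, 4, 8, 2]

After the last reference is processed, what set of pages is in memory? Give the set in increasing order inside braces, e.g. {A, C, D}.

6: fault, frames [6]
4: fault, frames [6, 4]
9: fault, frames [6, 4, 9]
4: hit
6: hit
4: hit
6: hit
8: fault, frames [6, 4, 9, 8]
4: hit
8: hit
9: hit
4: hit
6: hit
4: hit
8: hit
4: hit
8: hit
4: hit
8: hit
2: fault, evict 9, frames [6, 4, 8, 2]

{2, 4, 6, 8}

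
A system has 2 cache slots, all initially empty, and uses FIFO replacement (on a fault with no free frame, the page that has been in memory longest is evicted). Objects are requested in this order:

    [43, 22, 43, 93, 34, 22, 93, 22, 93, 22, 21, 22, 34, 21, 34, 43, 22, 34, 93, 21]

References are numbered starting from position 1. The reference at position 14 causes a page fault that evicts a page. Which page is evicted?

22

pos 1: 43: fault, frames {43}
pos 2: 22: fault, frames {43,22}
pos 3: 43: hit
pos 4: 93: fault, evict 43, frames {22,93}
pos 5: 34: fault, evict 22, frames {93,34}
pos 6: 22: fault, evict 93, frames {34,22}
pos 7: 93: fault, evict 34, frames {22,93}
pos 8: 22: hit
pos 9: 93: hit
pos 10: 22: hit
pos 11: 21: fault, evict 22, frames {93,21}
pos 12: 22: fault, evict 93, frames {21,22}
pos 13: 34: fault, evict 21, frames {22,34}
pos 14: 21: fault, evict 22, frames {34,21}
At position 14, page 22 is evicted.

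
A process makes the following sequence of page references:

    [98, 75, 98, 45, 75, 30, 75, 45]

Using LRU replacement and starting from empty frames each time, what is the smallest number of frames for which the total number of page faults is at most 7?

2

f=1: 8 faults
f=2: 6 faults
f=3: 4 faults
f=4: 4 faults
Smallest f with faults ≤ 7 is 2.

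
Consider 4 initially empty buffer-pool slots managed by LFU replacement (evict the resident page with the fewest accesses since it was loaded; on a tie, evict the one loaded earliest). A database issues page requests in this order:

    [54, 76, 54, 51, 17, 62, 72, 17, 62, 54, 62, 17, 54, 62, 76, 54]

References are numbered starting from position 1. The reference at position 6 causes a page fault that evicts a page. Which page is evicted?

pos 1: 54 -> fault, frames {54}
pos 2: 76 -> fault, frames {54,76}
pos 3: 54 -> hit
pos 4: 51 -> fault, frames {54,76,51}
pos 5: 17 -> fault, frames {54,76,51,17}
pos 6: 62 -> fault, evict 76, frames {54,51,17,62}
At position 6, page 76 is evicted.

76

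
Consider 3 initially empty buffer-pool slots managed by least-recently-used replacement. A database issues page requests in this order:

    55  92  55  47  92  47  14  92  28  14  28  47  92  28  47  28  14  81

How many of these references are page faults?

55 -> miss, frames [55]
92 -> miss, frames [55, 92]
55 -> hit
47 -> miss, frames [92, 55, 47]
92 -> hit
47 -> hit
14 -> miss, evict 55, frames [92, 47, 14]
92 -> hit
28 -> miss, evict 47, frames [14, 92, 28]
14 -> hit
28 -> hit
47 -> miss, evict 92, frames [14, 28, 47]
92 -> miss, evict 14, frames [28, 47, 92]
28 -> hit
47 -> hit
28 -> hit
14 -> miss, evict 92, frames [47, 28, 14]
81 -> miss, evict 47, frames [28, 14, 81]
Page faults: 9.

9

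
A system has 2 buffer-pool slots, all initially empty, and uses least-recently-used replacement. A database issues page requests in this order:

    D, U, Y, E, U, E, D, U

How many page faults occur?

7

D: fault, frames [D]
U: fault, frames [D, U]
Y: fault, evict D, frames [U, Y]
E: fault, evict U, frames [Y, E]
U: fault, evict Y, frames [E, U]
E: hit
D: fault, evict U, frames [E, D]
U: fault, evict E, frames [D, U]
Page faults: 7.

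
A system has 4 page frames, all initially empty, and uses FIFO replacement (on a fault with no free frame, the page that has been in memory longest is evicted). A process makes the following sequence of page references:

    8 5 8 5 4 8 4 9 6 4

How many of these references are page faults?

8 -> miss, frames {8}
5 -> miss, frames {8,5}
8 -> hit
5 -> hit
4 -> miss, frames {8,5,4}
8 -> hit
4 -> hit
9 -> miss, frames {8,5,4,9}
6 -> miss, evict 8, frames {5,4,9,6}
4 -> hit
Page faults: 5.

5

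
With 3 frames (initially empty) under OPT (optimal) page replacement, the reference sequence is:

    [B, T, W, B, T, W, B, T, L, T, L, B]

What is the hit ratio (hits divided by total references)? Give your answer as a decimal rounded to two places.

B: fault, frames {B}
T: fault, frames {B,T}
W: fault, frames {B,T,W}
B: hit
T: hit
W: hit
B: hit
T: hit
L: fault, evict W, frames {B,T,L}
T: hit
L: hit
B: hit
Hits: 8 of 12 references → 8/12 = 0.6667.

0.67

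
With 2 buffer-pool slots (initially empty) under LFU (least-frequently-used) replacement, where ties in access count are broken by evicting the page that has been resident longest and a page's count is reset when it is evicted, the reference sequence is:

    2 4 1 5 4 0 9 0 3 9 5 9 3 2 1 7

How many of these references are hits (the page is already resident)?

1

2 -> miss, frames {2}
4 -> miss, frames {2,4}
1 -> miss, evict 2, frames {4,1}
5 -> miss, evict 4, frames {1,5}
4 -> miss, evict 1, frames {5,4}
0 -> miss, evict 5, frames {4,0}
9 -> miss, evict 4, frames {0,9}
0 -> hit
3 -> miss, evict 9, frames {0,3}
9 -> miss, evict 3, frames {0,9}
5 -> miss, evict 9, frames {0,5}
9 -> miss, evict 5, frames {0,9}
3 -> miss, evict 9, frames {0,3}
2 -> miss, evict 3, frames {0,2}
1 -> miss, evict 2, frames {0,1}
7 -> miss, evict 1, frames {0,7}
Hits: 1.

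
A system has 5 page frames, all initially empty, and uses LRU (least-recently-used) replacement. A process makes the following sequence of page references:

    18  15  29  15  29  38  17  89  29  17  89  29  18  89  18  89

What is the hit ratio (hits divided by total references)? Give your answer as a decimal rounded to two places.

0.56

18 → miss, frames {18}
15 → miss, frames {18,15}
29 → miss, frames {18,15,29}
15 → hit
29 → hit
38 → miss, frames {18,15,29,38}
17 → miss, frames {18,15,29,38,17}
89 → miss, evict 18, frames {15,29,38,17,89}
29 → hit
17 → hit
89 → hit
29 → hit
18 → miss, evict 15, frames {38,17,89,29,18}
89 → hit
18 → hit
89 → hit
Hits: 9 of 16 references → 9/16 = 0.5625.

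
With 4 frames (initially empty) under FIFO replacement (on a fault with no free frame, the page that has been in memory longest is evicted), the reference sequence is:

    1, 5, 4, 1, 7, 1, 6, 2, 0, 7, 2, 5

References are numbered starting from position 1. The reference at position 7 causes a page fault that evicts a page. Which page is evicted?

pos 1: 1 → fault, frames {1}
pos 2: 5 → fault, frames {1,5}
pos 3: 4 → fault, frames {1,5,4}
pos 4: 1 → hit
pos 5: 7 → fault, frames {1,5,4,7}
pos 6: 1 → hit
pos 7: 6 → fault, evict 1, frames {5,4,7,6}
At position 7, page 1 is evicted.

1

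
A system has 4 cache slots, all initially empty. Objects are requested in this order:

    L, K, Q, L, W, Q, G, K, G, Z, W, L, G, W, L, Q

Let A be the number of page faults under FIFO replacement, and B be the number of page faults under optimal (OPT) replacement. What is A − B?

1

Under FIFO: F F F . F . F . . F . F . . . F → 8 faults.
Under OPT: F F F . F . F . . F . . . . . F → 7 faults.
A − B = 8 − 7 = 1.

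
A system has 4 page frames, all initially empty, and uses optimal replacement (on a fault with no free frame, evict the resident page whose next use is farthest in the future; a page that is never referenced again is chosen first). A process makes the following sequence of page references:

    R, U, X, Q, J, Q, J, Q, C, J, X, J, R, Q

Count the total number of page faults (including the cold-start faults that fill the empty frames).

7

R -> fault, frames [R]
U -> fault, frames [R, U]
X -> fault, frames [R, U, X]
Q -> fault, frames [R, U, X, Q]
J -> fault, evict U, frames [R, X, Q, J]
Q -> hit
J -> hit
Q -> hit
C -> fault, evict Q, frames [R, X, J, C]
J -> hit
X -> hit
J -> hit
R -> hit
Q -> fault, evict C, frames [R, X, J, Q]
Page faults: 7.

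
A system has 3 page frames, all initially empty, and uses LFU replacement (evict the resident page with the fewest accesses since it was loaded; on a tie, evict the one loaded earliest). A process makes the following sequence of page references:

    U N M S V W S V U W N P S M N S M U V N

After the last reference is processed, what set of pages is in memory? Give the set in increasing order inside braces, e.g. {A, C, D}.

{N, S, V}

U → miss, frames (U)
N → miss, frames (U N)
M → miss, frames (U N M)
S → miss, evict U, frames (N M S)
V → miss, evict N, frames (M S V)
W → miss, evict M, frames (S V W)
S → hit
V → hit
U → miss, evict W, frames (S V U)
W → miss, evict U, frames (S V W)
N → miss, evict W, frames (S V N)
P → miss, evict N, frames (S V P)
S → hit
M → miss, evict P, frames (S V M)
N → miss, evict M, frames (S V N)
S → hit
M → miss, evict N, frames (S V M)
U → miss, evict M, frames (S V U)
V → hit
N → miss, evict U, frames (S V N)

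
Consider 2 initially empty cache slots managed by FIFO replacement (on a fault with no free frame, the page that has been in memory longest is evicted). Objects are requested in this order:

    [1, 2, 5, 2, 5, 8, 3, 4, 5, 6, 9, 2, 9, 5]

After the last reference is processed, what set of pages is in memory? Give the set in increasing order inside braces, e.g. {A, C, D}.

{2, 5}

1: miss, frames (1)
2: miss, frames (1 2)
5: miss, evict 1, frames (2 5)
2: hit
5: hit
8: miss, evict 2, frames (5 8)
3: miss, evict 5, frames (8 3)
4: miss, evict 8, frames (3 4)
5: miss, evict 3, frames (4 5)
6: miss, evict 4, frames (5 6)
9: miss, evict 5, frames (6 9)
2: miss, evict 6, frames (9 2)
9: hit
5: miss, evict 9, frames (2 5)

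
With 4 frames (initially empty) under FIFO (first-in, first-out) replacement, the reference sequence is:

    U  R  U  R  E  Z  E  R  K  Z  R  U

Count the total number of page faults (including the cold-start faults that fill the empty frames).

U -> miss, frames {U}
R -> miss, frames {U,R}
U -> hit
R -> hit
E -> miss, frames {U,R,E}
Z -> miss, frames {U,R,E,Z}
E -> hit
R -> hit
K -> miss, evict U, frames {R,E,Z,K}
Z -> hit
R -> hit
U -> miss, evict R, frames {E,Z,K,U}
Page faults: 6.

6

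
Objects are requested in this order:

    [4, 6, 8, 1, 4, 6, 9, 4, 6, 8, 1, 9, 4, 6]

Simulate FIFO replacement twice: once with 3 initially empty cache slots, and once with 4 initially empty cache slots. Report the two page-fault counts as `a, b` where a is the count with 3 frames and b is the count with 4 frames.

11, 12

3 frames: F F F F F F F . . F F . F F → 11 faults.
4 frames: F F F F . . F F F F F F F F → 12 faults.
12 > 11: adding a frame increased faults — Belady's anomaly.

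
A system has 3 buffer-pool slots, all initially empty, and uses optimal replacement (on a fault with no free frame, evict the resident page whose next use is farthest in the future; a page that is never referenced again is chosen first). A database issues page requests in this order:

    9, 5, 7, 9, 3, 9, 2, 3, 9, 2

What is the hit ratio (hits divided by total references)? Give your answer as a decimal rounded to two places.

0.50

9: fault, frames (9)
5: fault, frames (9 5)
7: fault, frames (9 5 7)
9: hit
3: fault, evict 7, frames (9 5 3)
9: hit
2: fault, evict 5, frames (9 3 2)
3: hit
9: hit
2: hit
Hits: 5 of 10 references → 5/10 = 0.5000.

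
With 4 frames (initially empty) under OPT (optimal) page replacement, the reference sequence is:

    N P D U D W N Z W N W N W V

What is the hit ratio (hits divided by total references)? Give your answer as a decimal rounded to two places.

N -> fault, frames {N}
P -> fault, frames {N,P}
D -> fault, frames {N,P,D}
U -> fault, frames {N,P,D,U}
D -> hit
W -> fault, evict U, frames {N,P,D,W}
N -> hit
Z -> fault, evict D, frames {N,P,W,Z}
W -> hit
N -> hit
W -> hit
N -> hit
W -> hit
V -> fault, evict Z, frames {N,P,W,V}
Hits: 7 of 14 references → 7/14 = 0.5000.

0.50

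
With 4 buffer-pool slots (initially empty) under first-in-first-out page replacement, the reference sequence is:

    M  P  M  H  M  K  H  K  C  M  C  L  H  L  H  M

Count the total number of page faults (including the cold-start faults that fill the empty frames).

M: miss, frames (M)
P: miss, frames (M P)
M: hit
H: miss, frames (M P H)
M: hit
K: miss, frames (M P H K)
H: hit
K: hit
C: miss, evict M, frames (P H K C)
M: miss, evict P, frames (H K C M)
C: hit
L: miss, evict H, frames (K C M L)
H: miss, evict K, frames (C M L H)
L: hit
H: hit
M: hit
Page faults: 8.

8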